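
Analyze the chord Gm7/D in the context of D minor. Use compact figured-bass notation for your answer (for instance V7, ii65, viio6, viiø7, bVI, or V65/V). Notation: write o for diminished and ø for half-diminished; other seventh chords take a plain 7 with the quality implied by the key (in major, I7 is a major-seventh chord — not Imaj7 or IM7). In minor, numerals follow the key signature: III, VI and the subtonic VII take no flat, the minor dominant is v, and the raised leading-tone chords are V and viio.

The pitches G-Bb-D-F form a minor seventh chord rooted on G.
In D minor, G is the subdominant; the diatonic minor seventh chord there is iv7.
With D in the bass the chord is in second inversion, so the figured bass is 43.

iv43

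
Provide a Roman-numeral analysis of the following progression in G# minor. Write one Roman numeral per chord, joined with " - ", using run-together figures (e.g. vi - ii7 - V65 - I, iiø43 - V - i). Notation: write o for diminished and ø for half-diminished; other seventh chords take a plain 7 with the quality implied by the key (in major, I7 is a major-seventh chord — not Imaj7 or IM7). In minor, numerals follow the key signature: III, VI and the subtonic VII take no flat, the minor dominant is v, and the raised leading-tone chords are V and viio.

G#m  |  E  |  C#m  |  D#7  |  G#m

i - VI - iv - V7 - i

G#m has root G#, degree 1 in G# minor, so i.
E: major triad on E = scale degree 6 → VI.
C#m: root C# is the subdominant; minor triad there is iv.
D#7: root D# is the dominant; dominant seventh chord there is V7.
G#m: root G# is the tonic; minor triad there is i.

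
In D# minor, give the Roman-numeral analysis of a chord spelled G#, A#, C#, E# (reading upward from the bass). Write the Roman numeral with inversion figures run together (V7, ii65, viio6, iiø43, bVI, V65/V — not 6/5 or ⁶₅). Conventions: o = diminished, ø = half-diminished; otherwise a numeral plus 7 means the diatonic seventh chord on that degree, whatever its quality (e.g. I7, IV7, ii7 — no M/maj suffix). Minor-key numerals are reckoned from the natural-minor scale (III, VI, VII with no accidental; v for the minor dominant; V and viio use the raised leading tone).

v42

Stacked in thirds the chord is A#-C#-E#-G#: a minor seventh chord on A#.
In D# minor, A# is the dominant; the diatonic minor seventh chord there is v7.
With G# in the bass the chord is in third inversion, so the figured bass is 42.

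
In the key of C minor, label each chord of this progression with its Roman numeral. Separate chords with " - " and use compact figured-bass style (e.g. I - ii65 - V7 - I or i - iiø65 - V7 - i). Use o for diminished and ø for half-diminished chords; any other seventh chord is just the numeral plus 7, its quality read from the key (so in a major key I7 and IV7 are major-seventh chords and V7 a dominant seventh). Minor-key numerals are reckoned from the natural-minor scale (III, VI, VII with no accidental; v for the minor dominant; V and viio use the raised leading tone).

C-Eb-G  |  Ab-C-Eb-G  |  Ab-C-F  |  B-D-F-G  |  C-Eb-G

i - VI7 - iv6 - V65 - i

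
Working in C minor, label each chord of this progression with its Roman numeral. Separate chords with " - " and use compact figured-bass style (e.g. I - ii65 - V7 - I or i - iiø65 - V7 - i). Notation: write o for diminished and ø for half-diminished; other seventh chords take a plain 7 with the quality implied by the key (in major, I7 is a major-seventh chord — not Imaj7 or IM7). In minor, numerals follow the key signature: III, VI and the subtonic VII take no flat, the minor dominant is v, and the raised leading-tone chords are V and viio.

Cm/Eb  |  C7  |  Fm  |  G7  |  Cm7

i6 - V7/iv - iv - V7 - i7

Cm/Eb: root C is the tonic; minor triad there is i6.
C7: chromatic; C is V of iv, so V7/iv.
Fm: minor triad on F = scale degree 4 → iv.
G7: root G is the dominant; dominant seventh chord there is V7.
Cm7 has root C, degree 1 in C minor, so i7.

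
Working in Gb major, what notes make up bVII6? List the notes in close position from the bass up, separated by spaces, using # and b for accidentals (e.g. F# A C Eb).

Ab Cb Fb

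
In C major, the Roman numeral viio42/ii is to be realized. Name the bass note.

Bb

The applied chord viio42/ii is rooted on C#: C#-E-G-Bb.
The figure 42 means third inversion — the seventh is in the bass.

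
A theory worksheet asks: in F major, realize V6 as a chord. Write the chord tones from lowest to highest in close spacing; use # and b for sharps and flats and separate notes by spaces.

In F major, scale degree 5 is C, and the diatonic chord built there is a major triad.
Stacking thirds from C gives C-E-G.
The figured bass 6 indicates first inversion, placing the third (E) in the bass: E-G-C.

E G C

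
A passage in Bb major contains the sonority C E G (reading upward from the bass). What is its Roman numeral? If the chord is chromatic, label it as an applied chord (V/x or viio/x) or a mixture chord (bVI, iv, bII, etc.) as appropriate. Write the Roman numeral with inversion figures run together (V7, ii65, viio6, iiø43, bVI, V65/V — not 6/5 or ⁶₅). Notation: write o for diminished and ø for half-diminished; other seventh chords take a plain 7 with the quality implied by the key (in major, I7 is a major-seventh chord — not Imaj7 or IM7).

The pitches C-E-G form a major triad rooted on C.
C is not a diatonic chord root with this quality in Bb major, but it lies a perfect fifth above F (V), so the chord functions as an applied dominant of V.

V/V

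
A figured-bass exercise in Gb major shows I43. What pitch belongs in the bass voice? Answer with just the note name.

Db

I in Gb major has root Gb; the chord is Gb-Bb-Db-F.
The figure 43 means second inversion — the fifth is in the bass.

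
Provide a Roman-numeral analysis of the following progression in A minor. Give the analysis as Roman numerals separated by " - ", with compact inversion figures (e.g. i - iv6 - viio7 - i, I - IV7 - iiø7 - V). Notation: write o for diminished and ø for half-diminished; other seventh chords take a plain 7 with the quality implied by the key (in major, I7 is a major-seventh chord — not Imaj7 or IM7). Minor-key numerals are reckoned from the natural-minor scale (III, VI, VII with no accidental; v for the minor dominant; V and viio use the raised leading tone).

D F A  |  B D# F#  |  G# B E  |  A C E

iv - V/V - V6 - i

D-F-A: minor triad on D = scale degree 4 → iv.
B-D#-F#: chromatic; B is V of V, so V/V.
G#-B-E has root E, degree 5 in A minor, so V6.
A-C-E: root A is the tonic; minor triad there is i.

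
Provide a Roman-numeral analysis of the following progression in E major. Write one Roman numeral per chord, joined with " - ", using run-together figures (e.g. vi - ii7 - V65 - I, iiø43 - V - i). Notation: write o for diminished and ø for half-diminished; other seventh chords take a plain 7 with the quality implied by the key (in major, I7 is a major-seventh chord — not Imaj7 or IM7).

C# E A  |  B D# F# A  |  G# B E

C#-E-A: root A is the subdominant; major triad there is IV6.
B-D#-F#-A: root B is the dominant; dominant seventh chord there is V7.
G#-B-E: root E is the tonic; major triad there is I6.

IV6 - V7 - I6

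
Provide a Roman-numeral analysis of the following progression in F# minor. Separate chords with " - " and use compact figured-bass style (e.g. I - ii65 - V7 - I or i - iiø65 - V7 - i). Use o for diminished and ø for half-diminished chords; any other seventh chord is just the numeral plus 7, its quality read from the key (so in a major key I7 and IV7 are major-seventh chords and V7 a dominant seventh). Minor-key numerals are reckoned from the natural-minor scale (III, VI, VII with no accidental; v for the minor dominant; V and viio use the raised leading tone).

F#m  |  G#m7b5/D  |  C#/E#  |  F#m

i - iiø43 - V6 - i

F#m: minor triad on F# = scale degree 1 → i.
G#m7b5/D has root G#, degree 2 in F# minor, so iiø43.
C#/E#: root C# is the dominant; major triad there is V6.
F#m: minor triad on F# = scale degree 1 → i.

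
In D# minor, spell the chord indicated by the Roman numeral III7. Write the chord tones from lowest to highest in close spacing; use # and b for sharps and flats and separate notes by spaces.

F# A# C# E#

The numeral's case and figure indicate a major seventh chord. In D# minor its root, the third degree, is F#.
Stacking thirds from F# gives F#-A#-C#-E#.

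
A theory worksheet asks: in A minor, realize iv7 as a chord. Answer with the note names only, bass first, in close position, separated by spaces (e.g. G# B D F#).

D F A C

In A minor, scale degree 4 is D, and the diatonic chord built there is a minor seventh chord.
That chord is spelled D-F-A-C.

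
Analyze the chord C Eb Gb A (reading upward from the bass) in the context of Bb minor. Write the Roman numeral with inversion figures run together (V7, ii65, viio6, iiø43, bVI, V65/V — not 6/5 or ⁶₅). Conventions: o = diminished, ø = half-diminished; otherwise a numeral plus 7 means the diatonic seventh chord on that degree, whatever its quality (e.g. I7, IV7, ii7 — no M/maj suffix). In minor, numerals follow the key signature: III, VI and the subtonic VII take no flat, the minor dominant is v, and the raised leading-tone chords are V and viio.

Stacked in thirds the chord is A-C-Eb-Gb: a fully diminished seventh chord on A.
A is scale degree 7 in Bb minor, and a fully diminished seventh chord on that degree is written viio7.
With C in the bass the chord is in first inversion, so the figured bass is 65.

viio65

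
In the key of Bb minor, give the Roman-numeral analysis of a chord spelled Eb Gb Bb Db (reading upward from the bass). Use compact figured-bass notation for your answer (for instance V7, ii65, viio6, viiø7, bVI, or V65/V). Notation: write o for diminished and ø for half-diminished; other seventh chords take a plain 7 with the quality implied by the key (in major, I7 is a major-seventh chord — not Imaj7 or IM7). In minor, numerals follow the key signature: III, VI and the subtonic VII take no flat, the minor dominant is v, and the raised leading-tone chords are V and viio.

iv7

The pitches Eb-Gb-Bb-Db form a minor seventh chord rooted on Eb.
Eb is scale degree 4 in Bb minor, and a minor seventh chord on that degree is written iv7.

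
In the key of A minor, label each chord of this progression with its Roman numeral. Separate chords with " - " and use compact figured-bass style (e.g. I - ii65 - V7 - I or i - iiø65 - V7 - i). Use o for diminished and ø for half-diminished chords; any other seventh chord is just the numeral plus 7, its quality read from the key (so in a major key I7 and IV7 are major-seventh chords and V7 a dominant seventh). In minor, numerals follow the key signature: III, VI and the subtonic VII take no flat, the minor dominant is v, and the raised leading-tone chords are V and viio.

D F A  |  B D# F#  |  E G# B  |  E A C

D-F-A: root D is the subdominant; minor triad there is iv.
B-D#-F# is the secondary dominant of V (major triad on B): V/V.
E-G#-B: root E is the dominant; major triad there is V.
E-A-C: minor triad on A = scale degree 1 → i64.

iv - V/V - V - i64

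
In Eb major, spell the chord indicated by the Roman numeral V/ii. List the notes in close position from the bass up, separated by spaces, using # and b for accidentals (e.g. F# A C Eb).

V/ii is a secondary dominant — the dominant triad of ii. ii in Eb major is F, so the applied chord's root is C, a perfect fifth above.
Building a major triad on C gives C-E-G.

C E G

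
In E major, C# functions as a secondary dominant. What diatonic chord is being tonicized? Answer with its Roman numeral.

ii

The chord is a major triad on C#.
A dominant resolves down a perfect fifth: C# → F#. In E major, F# is scale degree 2, i.e. ii.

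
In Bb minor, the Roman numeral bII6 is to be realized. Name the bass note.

Eb

bII in Bb minor has root Cb; the chord is Cb-Eb-Gb.
The figure 6 means first inversion — the third is in the bass.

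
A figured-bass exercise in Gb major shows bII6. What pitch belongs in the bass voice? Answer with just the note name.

Cb

bII in Gb major has root Abb; the chord is Abb-Cb-Ebb.
The figure 6 means first inversion — the third is in the bass.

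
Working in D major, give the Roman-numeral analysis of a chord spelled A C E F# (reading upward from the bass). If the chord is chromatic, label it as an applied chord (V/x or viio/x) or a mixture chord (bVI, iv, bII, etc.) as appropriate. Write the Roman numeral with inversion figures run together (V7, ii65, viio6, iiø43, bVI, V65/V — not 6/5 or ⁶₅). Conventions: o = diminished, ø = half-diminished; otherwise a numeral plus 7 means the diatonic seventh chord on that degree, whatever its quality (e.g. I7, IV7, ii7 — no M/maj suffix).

Stacked in thirds the chord is F#-A-C-E: a half-diminished seventh chord on F#.
F# sits a half step below G (IV in D major); a diminished chord there is the applied leading-tone chord of IV.
With A in the bass the chord is in first inversion, so the figured bass is 65.

viiø65/IV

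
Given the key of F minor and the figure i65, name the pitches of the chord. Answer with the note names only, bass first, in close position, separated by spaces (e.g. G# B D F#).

In F minor, the first degree is F, and the diatonic chord built there is a minor seventh chord.
That chord is spelled F-Ab-C-Eb.
The figured bass 65 indicates first inversion, placing the third (Ab) in the bass: Ab-C-Eb-F.

Ab C Eb F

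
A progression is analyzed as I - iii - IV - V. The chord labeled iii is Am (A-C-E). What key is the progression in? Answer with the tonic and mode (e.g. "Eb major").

F major

The anchor chord is a minor triad on A, labeled iii.
Counting down 2 scale steps from A places the tonic on F; a minor triad on degree 3 is diatonic only in major.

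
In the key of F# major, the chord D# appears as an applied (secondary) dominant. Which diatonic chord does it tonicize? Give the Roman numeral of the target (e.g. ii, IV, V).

ii

The chord is a major triad on D#.
A dominant resolves down a perfect fifth: D# → G#. In F# major, G# is scale degree 2, i.e. ii.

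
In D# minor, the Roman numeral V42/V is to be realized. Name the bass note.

The applied chord V42/V is rooted on E#: E#-G##-B#-D#.
The figure 42 means third inversion — the seventh is in the bass.

D#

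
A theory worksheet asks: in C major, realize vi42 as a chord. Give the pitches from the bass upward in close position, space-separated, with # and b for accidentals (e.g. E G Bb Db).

In C major, the submediant is A, and the diatonic chord built there is a minor seventh chord.
That chord is spelled A-C-E-G.
The figured bass 42 indicates third inversion, placing the seventh (G) in the bass: G-A-C-E.

G A C E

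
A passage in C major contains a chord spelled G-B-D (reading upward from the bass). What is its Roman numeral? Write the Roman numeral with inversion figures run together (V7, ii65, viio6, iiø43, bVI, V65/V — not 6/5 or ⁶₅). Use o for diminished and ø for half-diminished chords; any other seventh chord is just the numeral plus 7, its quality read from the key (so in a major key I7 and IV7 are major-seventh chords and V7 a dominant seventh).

V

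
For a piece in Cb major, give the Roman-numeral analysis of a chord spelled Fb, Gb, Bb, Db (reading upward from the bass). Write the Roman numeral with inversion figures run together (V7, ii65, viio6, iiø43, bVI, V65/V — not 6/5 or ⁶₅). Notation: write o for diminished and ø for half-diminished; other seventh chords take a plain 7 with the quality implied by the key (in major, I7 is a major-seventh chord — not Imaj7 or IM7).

The pitches Gb-Bb-Db-Fb form a dominant seventh chord rooted on Gb.
In Cb major, Gb is the dominant; the diatonic dominant seventh chord there is V7.
With Fb in the bass the chord is in third inversion, so the figured bass is 42.

V42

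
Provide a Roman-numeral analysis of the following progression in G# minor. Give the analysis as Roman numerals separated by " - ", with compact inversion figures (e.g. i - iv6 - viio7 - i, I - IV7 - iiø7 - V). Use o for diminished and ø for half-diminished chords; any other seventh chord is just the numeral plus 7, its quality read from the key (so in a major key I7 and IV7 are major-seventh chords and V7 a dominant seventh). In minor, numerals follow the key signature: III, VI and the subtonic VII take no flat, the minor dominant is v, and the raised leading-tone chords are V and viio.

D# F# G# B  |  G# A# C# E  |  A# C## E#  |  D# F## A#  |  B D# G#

i43 - iiø42 - V/V - V - i6

D#-F#-G#-B: minor seventh chord on G# = scale degree 1 → i43.
G#-A#-C#-E has root A#, degree 2 in G# minor, so iiø42.
A#-C##-E# is the secondary dominant of V (major triad on A#): V/V.
D#-F##-A#: major triad on D# = scale degree 5 → V.
B-D#-G#: root G# is the tonic; minor triad there is i6.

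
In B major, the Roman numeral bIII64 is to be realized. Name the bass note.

A

bIII in B major has root D; the chord is D-F#-A.
The figure 64 means second inversion — the fifth is in the bass.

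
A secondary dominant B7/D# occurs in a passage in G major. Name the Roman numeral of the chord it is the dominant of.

The chord is a dominant seventh chord on B.
A dominant resolves down a perfect fifth: B → E. In G major, E is scale degree 6, i.e. vi.

vi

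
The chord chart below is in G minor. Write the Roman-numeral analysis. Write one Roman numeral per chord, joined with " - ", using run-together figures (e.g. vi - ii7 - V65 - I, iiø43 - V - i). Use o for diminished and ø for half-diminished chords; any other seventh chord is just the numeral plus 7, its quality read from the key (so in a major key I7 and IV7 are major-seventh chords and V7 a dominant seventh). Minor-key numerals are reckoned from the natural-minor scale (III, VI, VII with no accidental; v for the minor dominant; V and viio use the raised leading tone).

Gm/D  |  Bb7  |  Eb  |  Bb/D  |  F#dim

i64 - V7/VI - VI - III6 - viio

Gm/D has root G, degree 1 in G minor, so i64.
Bb7: chromatic; Bb is V of VI, so V7/VI.
Eb: root Eb is the submediant; major triad there is VI.
Bb/D has root Bb, degree 3 in G minor, so III6.
F#dim: diminished triad on F# = scale degree 7 → viio.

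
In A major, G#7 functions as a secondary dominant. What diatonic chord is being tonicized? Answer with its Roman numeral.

iii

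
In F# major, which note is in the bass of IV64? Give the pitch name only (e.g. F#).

IV in F# major has root B; the chord is B-D#-F#.
The figure 64 means second inversion — the fifth is in the bass.

F#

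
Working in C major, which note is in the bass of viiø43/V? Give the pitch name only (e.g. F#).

C

The applied chord viiø43/V is rooted on F#: F#-A-C-E.
The figure 43 means second inversion — the fifth is in the bass.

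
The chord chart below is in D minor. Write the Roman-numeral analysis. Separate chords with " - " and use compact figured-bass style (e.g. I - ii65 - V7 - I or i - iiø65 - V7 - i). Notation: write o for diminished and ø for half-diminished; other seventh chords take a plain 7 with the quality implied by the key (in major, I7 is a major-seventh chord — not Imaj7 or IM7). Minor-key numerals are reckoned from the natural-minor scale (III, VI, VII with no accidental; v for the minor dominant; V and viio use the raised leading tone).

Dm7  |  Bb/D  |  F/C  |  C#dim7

Dm7: root D is the tonic; minor seventh chord there is i7.
Bb/D: root Bb is the submediant; major triad there is VI6.
F/C: major triad on F = scale degree 3 → III64.
C#dim7: fully diminished seventh chord on C# = scale degree 7 → viio7.

i7 - VI6 - III64 - viio7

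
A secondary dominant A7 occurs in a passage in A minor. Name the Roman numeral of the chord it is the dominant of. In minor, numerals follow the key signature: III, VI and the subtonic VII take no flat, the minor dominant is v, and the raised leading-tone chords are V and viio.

The chord is a dominant seventh chord on A.
A dominant resolves down a perfect fifth: A → D. In A minor, D is scale degree 4, i.e. iv.

iv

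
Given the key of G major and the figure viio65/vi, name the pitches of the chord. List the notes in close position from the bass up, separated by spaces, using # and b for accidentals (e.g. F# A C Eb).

F# A C D#

The slash marks an applied leading-tone chord: viio of vi. In G major, vi is E, so the leading tone to it is D#, a half step below.
Building a fully diminished seventh chord on D# gives D#-F#-A-C.
With the 65 figure the chord is in first inversion; from the bass F# upward in close position it reads F#-A-C-D#.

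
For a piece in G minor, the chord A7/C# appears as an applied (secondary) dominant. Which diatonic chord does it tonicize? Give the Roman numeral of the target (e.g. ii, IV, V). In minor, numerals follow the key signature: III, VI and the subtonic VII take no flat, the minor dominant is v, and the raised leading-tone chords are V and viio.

The chord is a dominant seventh chord on A.
A dominant resolves down a perfect fifth: A → D. In G minor, D is scale degree 5, i.e. V.

V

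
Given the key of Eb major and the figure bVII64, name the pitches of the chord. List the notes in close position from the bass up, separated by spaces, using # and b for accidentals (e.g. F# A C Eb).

Scale degree 7 in Eb major is D; lowering it a half step gives Db. bVII64 is a major triad on the lowered seventh degree (the subtonic), borrowed from the parallel minor.
So the chord is Db-F-Ab.
The figured bass 64 indicates second inversion, placing the fifth (Ab) in the bass: Ab-Db-F.

Ab Db F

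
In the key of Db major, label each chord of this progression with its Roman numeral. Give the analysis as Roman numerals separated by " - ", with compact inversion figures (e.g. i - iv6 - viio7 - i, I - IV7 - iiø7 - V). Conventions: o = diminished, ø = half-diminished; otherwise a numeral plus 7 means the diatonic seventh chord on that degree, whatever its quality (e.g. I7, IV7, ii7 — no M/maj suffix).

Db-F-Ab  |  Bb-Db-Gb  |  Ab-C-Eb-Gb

I - IV6 - V7

Db-F-Ab: root Db is the tonic; major triad there is I.
Bb-Db-Gb: major triad on Gb = scale degree 4 → IV6.
Ab-C-Eb-Gb has root Ab, degree 5 in Db major, so V7.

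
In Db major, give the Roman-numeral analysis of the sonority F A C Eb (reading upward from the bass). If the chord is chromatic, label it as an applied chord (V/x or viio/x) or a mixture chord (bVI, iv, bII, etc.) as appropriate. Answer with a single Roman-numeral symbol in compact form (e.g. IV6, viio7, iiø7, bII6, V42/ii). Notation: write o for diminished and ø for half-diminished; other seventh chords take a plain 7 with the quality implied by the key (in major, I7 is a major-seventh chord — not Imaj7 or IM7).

V7/vi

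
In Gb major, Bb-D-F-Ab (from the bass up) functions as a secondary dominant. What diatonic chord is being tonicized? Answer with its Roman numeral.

vi

The chord is a dominant seventh chord on Bb.
A dominant resolves down a perfect fifth: Bb → Eb. In Gb major, Eb is scale degree 6, i.e. vi.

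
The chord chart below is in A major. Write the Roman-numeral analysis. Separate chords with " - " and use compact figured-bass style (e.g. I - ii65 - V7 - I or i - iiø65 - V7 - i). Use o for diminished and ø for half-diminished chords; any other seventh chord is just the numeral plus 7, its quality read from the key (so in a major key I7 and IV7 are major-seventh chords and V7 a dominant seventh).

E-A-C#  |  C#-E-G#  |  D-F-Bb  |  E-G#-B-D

I64 - iii - bII6 - V7

E-A-C#: major triad on A = scale degree 1 → I64.
C#-E-G#: root C# is the mediant; minor triad there is iii.
D-F-Bb is non-diatonic — a major triad on the lowered supertonic (Bb): the Neapolitan sixth, bII6 (third, D, in the bass — hence the 6).
E-G#-B-D: root E is the dominant; dominant seventh chord there is V7.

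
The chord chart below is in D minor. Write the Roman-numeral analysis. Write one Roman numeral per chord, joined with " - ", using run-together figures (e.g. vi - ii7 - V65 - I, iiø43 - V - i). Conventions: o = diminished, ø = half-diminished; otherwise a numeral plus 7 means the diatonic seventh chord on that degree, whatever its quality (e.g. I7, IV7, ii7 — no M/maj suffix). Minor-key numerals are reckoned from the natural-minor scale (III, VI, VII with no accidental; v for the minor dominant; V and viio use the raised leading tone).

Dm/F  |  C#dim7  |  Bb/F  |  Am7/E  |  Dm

i6 - viio7 - VI64 - v43 - i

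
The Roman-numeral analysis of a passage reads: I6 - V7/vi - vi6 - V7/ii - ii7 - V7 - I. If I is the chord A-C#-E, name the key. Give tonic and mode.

A major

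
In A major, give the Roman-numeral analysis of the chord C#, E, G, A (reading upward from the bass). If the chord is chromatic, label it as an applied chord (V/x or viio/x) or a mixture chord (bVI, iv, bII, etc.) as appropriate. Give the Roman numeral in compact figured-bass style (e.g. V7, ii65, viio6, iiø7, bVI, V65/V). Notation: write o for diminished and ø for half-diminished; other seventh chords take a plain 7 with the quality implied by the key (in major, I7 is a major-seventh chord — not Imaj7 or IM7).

V65/IV

The pitches A-C#-E-G form a dominant seventh chord rooted on A.
A is not a diatonic chord root with this quality in A major, but it lies a perfect fifth above D (IV), so the chord functions as an applied dominant of IV.
With C# in the bass the chord is in first inversion, so the figured bass is 65.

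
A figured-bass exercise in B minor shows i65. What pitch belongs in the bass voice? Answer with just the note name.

D

i in B minor has root B; the chord is B-D-F#-A.
The figure 65 means first inversion — the third is in the bass.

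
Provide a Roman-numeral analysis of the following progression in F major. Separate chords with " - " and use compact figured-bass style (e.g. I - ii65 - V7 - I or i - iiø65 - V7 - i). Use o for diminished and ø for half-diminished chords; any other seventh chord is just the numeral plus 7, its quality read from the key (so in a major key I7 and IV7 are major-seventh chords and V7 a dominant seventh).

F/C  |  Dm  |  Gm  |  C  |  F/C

F/C has root F, degree 1 in F major, so I64.
Dm: minor triad on D = scale degree 6 → vi.
Gm has root G, degree 2 in F major, so ii.
C: root C is the dominant; major triad there is V.
F/C: root F is the tonic; major triad there is I64.

I64 - vi - ii - V - I64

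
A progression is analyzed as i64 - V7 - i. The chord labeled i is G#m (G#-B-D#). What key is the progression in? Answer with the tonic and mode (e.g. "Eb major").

The chord G#m is a minor triad rooted on G#; its label is i.
If G# is scale degree 1 and the mode makes that degree carry a minor triad, the tonic is G# and the mode is minor.

G# minor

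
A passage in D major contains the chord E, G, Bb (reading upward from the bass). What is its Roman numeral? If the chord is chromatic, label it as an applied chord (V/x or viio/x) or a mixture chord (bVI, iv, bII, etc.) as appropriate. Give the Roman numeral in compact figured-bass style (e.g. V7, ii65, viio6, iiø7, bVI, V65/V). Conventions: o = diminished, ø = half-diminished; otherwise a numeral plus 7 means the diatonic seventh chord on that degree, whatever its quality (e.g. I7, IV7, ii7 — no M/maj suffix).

The pitches E-G-Bb form a diminished triad rooted on E.
E is the second degree of D major. This is the diminished supertonic triad, borrowed from the parallel minor.

iio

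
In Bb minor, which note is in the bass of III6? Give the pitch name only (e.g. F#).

III in Bb minor has root Db; the chord is Db-F-Ab.
The figure 6 means first inversion — the third is in the bass.

F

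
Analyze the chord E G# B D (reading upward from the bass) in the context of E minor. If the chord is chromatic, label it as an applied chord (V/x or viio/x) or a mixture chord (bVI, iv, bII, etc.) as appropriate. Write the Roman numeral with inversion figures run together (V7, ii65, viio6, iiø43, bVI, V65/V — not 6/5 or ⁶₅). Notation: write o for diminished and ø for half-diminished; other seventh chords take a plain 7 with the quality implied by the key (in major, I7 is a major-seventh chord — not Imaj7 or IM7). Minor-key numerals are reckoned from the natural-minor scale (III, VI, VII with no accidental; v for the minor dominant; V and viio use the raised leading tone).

Stacked in thirds the chord is E-G#-B-D: a dominant seventh chord on E.
E is not a diatonic chord root with this quality in E minor, but it lies a perfect fifth above A (iv), so the chord functions as an applied dominant of iv.

V7/iv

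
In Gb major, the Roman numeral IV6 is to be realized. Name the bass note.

Eb

IV in Gb major has root Cb; the chord is Cb-Eb-Gb.
The figure 6 means first inversion — the third is in the bass.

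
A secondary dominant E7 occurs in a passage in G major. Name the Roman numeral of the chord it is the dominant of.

ii

The chord is a dominant seventh chord on E.
A dominant resolves down a perfect fifth: E → A. In G major, A is scale degree 2, i.e. ii.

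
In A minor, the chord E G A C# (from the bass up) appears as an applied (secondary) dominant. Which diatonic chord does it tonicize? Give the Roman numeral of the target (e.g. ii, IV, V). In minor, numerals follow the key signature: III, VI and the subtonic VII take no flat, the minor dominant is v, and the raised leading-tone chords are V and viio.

iv

The chord is a dominant seventh chord on A.
A dominant resolves down a perfect fifth: A → D. In A minor, D is scale degree 4, i.e. iv.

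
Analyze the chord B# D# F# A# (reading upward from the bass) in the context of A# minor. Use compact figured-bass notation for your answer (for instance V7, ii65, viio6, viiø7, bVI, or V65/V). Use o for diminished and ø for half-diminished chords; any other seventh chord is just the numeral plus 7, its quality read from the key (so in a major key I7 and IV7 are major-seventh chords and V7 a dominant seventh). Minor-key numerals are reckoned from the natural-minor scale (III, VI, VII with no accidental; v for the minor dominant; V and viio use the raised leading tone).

The pitches B#-D#-F#-A# form a half-diminished seventh chord rooted on B#.
B# is scale degree 2 in A# minor, and a half-diminished seventh chord on that degree is written iiø7.

iiø7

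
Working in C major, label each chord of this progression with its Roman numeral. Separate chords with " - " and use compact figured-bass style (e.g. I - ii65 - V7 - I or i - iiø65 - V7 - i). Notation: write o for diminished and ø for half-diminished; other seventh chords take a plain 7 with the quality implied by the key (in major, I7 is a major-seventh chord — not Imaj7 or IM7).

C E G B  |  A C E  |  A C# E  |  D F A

I7 - vi - V/ii - ii

C-E-G-B: root C is the tonic; major seventh chord there is I7.
A-C-E: root A is the submediant; minor triad there is vi.
A-C#-E is the secondary dominant of ii (major triad on A): V/ii.
D-F-A: root D is the supertonic; minor triad there is ii.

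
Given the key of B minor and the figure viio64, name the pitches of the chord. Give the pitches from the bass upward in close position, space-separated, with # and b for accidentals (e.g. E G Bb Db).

In B minor, the leading-tone chord is built on the raised seventh degree, A#.
That chord is spelled A#-C#-E.
The figured bass 64 indicates second inversion, placing the fifth (E) in the bass: E-A#-C#.

E A# C#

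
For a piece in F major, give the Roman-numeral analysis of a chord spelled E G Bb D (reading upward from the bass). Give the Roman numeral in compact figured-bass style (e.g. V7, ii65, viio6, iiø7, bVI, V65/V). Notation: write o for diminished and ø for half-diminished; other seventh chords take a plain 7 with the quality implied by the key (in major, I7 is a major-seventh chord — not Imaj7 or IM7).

viiø7

The pitches E-G-Bb-D form a half-diminished seventh chord rooted on E.
In F major, E is the leading tone; the diatonic half-diminished seventh chord there is viiø7.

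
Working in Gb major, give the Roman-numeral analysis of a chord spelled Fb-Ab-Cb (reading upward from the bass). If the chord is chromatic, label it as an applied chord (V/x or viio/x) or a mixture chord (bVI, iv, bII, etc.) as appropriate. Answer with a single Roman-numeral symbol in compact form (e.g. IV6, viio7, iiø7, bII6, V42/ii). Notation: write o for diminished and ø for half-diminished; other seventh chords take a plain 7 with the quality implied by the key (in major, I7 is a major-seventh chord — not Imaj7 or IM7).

bVII

Stacked in thirds the chord is Fb-Ab-Cb: a major triad on Fb.
Fb is the lowered seventh degree of Gb major (diatonic 7 would be F). This is a major triad on the lowered seventh degree (the subtonic), borrowed from the parallel minor.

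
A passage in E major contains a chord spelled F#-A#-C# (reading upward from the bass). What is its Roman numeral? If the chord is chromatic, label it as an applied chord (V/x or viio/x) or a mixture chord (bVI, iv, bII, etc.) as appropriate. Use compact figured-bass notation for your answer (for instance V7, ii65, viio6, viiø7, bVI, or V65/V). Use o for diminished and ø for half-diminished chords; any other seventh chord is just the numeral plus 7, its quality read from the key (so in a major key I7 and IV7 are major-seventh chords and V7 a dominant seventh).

V/V

Stacked in thirds the chord is F#-A#-C#: a major triad on F#.
F# is not a diatonic chord root with this quality in E major, but it lies a perfect fifth above B (V), so the chord functions as an applied dominant of V.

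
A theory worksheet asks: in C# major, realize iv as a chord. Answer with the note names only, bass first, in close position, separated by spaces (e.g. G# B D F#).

F# A C#

Scale degree 4 in C# major is F#; here the chord built on it is altered to a minor triad. iv is the minor subdominant, borrowed from the parallel minor.
So the chord is F#-A-C#, a minor triad.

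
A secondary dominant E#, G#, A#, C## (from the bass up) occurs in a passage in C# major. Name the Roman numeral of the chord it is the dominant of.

ii

The chord is a dominant seventh chord on A#.
A dominant resolves down a perfect fifth: A# → D#. In C# major, D# is scale degree 2, i.e. ii.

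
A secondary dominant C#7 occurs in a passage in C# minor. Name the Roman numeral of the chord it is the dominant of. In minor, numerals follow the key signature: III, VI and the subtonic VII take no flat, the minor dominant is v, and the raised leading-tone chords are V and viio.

iv

The chord is a dominant seventh chord on C#.
A dominant resolves down a perfect fifth: C# → F#. In C# minor, F# is scale degree 4, i.e. iv.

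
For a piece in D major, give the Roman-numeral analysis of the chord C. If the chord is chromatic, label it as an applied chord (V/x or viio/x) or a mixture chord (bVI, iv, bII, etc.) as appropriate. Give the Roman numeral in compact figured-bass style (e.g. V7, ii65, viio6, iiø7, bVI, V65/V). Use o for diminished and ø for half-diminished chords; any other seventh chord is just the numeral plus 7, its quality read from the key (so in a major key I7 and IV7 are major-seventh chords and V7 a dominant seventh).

bVII

The pitches C-E-G form a major triad rooted on C.
C is the lowered seventh degree of D major (diatonic 7 would be C#). This is a major triad on the lowered seventh degree (the subtonic), borrowed from the parallel minor.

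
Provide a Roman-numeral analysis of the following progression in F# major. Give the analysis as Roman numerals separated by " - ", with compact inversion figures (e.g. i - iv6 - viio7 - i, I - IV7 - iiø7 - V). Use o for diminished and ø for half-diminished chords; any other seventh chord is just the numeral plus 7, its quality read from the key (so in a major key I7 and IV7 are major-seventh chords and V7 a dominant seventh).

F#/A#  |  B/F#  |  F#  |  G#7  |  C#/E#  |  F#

I6 - IV64 - I - V7/V - V6 - I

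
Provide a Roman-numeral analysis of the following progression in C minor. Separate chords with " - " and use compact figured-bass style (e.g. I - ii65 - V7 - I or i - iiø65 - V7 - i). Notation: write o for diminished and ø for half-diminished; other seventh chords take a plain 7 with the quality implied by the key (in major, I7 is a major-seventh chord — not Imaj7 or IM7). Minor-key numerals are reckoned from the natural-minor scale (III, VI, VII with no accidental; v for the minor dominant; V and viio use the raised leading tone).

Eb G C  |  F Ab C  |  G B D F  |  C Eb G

i6 - iv - V7 - i

Eb-G-C has root C, degree 1 in C minor, so i6.
F-Ab-C has root F, degree 4 in C minor, so iv.
G-B-D-F has root G, degree 5 in C minor, so V7.
C-Eb-G: minor triad on C = scale degree 1 → i.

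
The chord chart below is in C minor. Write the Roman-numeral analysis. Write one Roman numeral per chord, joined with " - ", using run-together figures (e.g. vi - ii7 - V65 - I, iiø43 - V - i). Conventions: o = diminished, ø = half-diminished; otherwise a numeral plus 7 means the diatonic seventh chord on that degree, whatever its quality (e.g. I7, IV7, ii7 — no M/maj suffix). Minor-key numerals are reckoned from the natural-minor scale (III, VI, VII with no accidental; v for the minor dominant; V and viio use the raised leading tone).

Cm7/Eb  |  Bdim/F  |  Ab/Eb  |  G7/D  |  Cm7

Cm7/Eb: minor seventh chord on C = scale degree 1 → i65.
Bdim/F: root B is the leading tone; diminished triad there is viio64.
Ab/Eb: root Ab is the submediant; major triad there is VI64.
G7/D: dominant seventh chord on G = scale degree 5 → V43.
Cm7: minor seventh chord on C = scale degree 1 → i7.

i65 - viio64 - VI64 - V43 - i7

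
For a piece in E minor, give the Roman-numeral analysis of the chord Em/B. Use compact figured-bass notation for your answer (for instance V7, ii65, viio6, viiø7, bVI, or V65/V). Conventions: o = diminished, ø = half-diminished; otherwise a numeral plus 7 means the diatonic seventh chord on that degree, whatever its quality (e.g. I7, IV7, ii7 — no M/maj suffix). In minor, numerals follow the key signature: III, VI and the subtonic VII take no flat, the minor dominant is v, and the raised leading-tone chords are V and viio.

i64

The pitches E-G-B form a minor triad rooted on E.
In E minor, E is the tonic; the diatonic minor triad there is i.
With B in the bass the chord is in second inversion, so the figured bass is 64.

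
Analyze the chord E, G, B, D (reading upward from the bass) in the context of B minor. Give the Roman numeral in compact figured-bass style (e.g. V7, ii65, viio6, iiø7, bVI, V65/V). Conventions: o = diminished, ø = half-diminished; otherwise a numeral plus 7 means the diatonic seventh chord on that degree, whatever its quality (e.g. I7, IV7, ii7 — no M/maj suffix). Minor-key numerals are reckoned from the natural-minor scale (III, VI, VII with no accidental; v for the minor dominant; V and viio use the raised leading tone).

iv7

Stacked in thirds the chord is E-G-B-D: a minor seventh chord on E.
E is scale degree 4 in B minor, and a minor seventh chord on that degree is written iv7.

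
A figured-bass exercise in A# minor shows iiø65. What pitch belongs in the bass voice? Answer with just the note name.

D#

iiø in A# minor has root B#; the chord is B#-D#-F#-A#.
The figure 65 means first inversion — the third is in the bass.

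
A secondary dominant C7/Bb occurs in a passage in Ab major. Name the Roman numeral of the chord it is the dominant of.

vi

The chord is a dominant seventh chord on C.
A dominant resolves down a perfect fifth: C → F. In Ab major, F is scale degree 6, i.e. vi.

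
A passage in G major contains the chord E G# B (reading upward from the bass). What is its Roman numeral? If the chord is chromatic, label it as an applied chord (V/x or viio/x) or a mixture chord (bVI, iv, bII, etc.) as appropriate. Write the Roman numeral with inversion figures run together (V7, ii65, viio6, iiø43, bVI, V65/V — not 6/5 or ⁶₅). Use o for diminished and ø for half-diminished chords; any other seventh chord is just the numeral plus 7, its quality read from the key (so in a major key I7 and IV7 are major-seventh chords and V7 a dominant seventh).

V/ii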